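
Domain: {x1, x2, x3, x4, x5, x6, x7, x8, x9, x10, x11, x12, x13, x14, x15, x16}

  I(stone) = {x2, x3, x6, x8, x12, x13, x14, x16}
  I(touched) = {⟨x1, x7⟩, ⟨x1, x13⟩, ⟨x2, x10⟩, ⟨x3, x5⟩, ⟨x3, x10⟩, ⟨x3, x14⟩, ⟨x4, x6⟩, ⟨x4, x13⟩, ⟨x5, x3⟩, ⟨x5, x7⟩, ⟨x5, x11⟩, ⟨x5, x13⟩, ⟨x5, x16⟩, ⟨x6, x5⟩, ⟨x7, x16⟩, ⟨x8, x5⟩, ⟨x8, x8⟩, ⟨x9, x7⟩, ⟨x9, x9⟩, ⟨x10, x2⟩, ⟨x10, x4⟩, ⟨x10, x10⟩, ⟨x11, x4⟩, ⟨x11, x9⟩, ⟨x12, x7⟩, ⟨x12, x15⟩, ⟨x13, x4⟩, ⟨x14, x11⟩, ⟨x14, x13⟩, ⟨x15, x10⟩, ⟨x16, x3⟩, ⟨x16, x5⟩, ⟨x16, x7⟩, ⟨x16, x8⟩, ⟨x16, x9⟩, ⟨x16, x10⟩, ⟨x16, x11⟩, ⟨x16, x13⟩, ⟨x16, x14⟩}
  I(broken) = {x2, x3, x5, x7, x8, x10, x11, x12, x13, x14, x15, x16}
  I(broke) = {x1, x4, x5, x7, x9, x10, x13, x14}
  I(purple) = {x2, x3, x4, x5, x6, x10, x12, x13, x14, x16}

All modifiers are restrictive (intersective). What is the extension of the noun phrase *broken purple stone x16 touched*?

{x3, x13, x14}

⟦x16 touched⟧ = {x : ⟨x16, x⟩ ∈ ⟦touched⟧} = {x3, x5, x7, x8, x9, x10, x11, x13, x14}
⟦stone⟧ = {x2, x3, x6, x8, x12, x13, x14, x16}
… ∩ ⟦x16 touched⟧ = {x2, x3, x6, x8, x12, x13, x14, x16} ∩ {x3, x5, x7, x8, x9, x10, x11, x13, x14} = {x3, x8, x13, x14}
… ∩ ⟦broken⟧ = {x3, x8, x13, x14} ∩ {x2, x3, x5, x7, x8, x10, x11, x12, x13, x14, x15, x16} = {x3, x8, x13, x14}
… ∩ ⟦purple⟧ = {x3, x8, x13, x14} ∩ {x2, x3, x4, x5, x6, x10, x12, x13, x14, x16} = {x3, x13, x14}
So ⟦broken purple stone x16 touched⟧ = {x3, x13, x14}.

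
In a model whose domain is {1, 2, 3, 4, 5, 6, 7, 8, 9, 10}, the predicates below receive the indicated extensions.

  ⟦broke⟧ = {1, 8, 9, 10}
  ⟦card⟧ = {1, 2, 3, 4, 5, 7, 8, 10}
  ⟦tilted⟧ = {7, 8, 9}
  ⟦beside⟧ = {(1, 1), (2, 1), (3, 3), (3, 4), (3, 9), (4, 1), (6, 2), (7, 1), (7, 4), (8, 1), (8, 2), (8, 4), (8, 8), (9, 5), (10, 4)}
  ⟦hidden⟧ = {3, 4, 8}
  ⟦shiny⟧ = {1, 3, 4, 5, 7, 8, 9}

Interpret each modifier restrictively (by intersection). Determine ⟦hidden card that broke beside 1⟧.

{8}

⟦that broke⟧ = ⟦broke⟧ = {1, 8, 9, 10}
⟦beside 1⟧ = {x : ⟨x, 1⟩ ∈ ⟦beside⟧} = {1, 2, 4, 7, 8}
⟦card⟧ = {1, 2, 3, 4, 5, 7, 8, 10}
… ∩ ⟦that broke⟧ = {1, 2, 3, 4, 5, 7, 8, 10} ∩ {1, 8, 9, 10} = {1, 8, 10}
… ∩ ⟦beside 1⟧ = {1, 8, 10} ∩ {1, 2, 4, 7, 8} = {1, 8}
… ∩ ⟦hidden⟧ = {1, 8} ∩ {3, 4, 8} = {8}
So ⟦hidden card that broke beside 1⟧ = {8}.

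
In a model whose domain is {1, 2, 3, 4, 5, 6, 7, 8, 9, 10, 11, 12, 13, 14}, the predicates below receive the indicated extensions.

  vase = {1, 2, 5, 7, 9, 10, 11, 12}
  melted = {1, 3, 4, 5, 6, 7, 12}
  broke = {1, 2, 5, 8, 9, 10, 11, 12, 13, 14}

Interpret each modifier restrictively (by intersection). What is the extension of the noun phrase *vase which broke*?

⟦which broke⟧ = ⟦broke⟧ = {1, 2, 5, 8, 9, 10, 11, 12, 13, 14}
⟦vase⟧ = {1, 2, 5, 7, 9, 10, 11, 12}
… ∩ ⟦which broke⟧ = {1, 2, 5, 7, 9, 10, 11, 12} ∩ {1, 2, 5, 8, 9, 10, 11, 12, 13, 14} = {1, 2, 5, 9, 10, 11, 12}
So ⟦vase which broke⟧ = {1, 2, 5, 9, 10, 11, 12}.

{1, 2, 5, 9, 10, 11, 12}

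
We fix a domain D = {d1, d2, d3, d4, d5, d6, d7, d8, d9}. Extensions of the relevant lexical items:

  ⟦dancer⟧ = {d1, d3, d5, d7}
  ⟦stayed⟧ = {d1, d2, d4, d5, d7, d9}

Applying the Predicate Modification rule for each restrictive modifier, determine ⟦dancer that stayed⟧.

⟦that stayed⟧ = ⟦stayed⟧ = {d1, d2, d4, d5, d7, d9}
⟦dancer⟧ = {d1, d3, d5, d7}
… ∩ ⟦that stayed⟧ = {d1, d3, d5, d7} ∩ {d1, d2, d4, d5, d7, d9} = {d1, d5, d7}
So ⟦dancer that stayed⟧ = {d1, d5, d7}.

{d1, d5, d7}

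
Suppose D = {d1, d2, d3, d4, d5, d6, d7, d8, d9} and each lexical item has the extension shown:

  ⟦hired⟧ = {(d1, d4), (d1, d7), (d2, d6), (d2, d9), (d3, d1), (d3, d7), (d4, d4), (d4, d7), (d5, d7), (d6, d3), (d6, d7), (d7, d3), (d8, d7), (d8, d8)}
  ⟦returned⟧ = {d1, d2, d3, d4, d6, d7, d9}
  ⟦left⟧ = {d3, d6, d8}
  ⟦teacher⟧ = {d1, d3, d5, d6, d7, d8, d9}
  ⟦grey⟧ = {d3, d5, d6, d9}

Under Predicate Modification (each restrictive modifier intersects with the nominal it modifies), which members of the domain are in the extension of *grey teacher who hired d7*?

⟦who hired d7⟧ = {x : ⟨x, d7⟩ ∈ ⟦hired⟧} = {d1, d3, d4, d5, d6, d8}
⟦teacher⟧ = {d1, d3, d5, d6, d7, d8, d9}
… ∩ ⟦who hired d7⟧ = {d1, d3, d5, d6, d7, d8, d9} ∩ {d1, d3, d4, d5, d6, d8} = {d1, d3, d5, d6, d8}
… ∩ ⟦grey⟧ = {d1, d3, d5, d6, d8} ∩ {d3, d5, d6, d9} = {d3, d5, d6}
So ⟦grey teacher who hired d7⟧ = {d3, d5, d6}.

{d3, d5, d6}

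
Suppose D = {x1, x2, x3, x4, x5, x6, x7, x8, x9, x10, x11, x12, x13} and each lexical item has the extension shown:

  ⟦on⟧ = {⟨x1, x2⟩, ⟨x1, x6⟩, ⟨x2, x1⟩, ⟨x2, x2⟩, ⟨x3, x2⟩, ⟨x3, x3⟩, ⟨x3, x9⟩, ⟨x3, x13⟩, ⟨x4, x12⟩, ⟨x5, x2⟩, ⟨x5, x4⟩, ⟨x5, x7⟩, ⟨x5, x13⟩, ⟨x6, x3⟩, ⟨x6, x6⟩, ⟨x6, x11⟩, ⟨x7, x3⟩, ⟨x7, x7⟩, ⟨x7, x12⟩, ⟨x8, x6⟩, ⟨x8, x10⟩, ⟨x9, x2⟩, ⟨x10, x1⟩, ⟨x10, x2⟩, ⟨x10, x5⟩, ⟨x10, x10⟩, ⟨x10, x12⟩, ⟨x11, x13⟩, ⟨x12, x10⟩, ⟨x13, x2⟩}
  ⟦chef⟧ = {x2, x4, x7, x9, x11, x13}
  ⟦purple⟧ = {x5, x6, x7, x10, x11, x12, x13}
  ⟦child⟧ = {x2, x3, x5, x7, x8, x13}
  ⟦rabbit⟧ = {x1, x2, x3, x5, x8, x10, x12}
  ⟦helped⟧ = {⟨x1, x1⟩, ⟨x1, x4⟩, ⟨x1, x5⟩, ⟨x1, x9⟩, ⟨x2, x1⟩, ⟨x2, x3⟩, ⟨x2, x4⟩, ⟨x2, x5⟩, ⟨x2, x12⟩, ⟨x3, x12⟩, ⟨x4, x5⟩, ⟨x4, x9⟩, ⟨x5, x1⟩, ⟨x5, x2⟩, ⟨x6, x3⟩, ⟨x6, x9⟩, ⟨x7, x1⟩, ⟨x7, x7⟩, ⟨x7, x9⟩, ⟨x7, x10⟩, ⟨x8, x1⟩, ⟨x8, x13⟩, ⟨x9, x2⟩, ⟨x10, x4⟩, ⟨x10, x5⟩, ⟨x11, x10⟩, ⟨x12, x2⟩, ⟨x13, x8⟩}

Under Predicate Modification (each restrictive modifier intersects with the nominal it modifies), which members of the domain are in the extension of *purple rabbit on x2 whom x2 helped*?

{x5}

⟦on x2⟧ = {x : ⟨x, x2⟩ ∈ ⟦on⟧} = {x1, x2, x3, x5, x9, x10, x13}
⟦whom x2 helped⟧ = {x : ⟨x2, x⟩ ∈ ⟦helped⟧} = {x1, x3, x4, x5, x12}
⟦rabbit⟧ = {x1, x2, x3, x5, x8, x10, x12}
… ∩ ⟦on x2⟧ = {x1, x2, x3, x5, x8, x10, x12} ∩ {x1, x2, x3, x5, x9, x10, x13} = {x1, x2, x3, x5, x10}
… ∩ ⟦whom x2 helped⟧ = {x1, x2, x3, x5, x10} ∩ {x1, x3, x4, x5, x12} = {x1, x3, x5}
… ∩ ⟦purple⟧ = {x1, x3, x5} ∩ {x5, x6, x7, x10, x11, x12, x13} = {x5}
So ⟦purple rabbit on x2 whom x2 helped⟧ = {x5}.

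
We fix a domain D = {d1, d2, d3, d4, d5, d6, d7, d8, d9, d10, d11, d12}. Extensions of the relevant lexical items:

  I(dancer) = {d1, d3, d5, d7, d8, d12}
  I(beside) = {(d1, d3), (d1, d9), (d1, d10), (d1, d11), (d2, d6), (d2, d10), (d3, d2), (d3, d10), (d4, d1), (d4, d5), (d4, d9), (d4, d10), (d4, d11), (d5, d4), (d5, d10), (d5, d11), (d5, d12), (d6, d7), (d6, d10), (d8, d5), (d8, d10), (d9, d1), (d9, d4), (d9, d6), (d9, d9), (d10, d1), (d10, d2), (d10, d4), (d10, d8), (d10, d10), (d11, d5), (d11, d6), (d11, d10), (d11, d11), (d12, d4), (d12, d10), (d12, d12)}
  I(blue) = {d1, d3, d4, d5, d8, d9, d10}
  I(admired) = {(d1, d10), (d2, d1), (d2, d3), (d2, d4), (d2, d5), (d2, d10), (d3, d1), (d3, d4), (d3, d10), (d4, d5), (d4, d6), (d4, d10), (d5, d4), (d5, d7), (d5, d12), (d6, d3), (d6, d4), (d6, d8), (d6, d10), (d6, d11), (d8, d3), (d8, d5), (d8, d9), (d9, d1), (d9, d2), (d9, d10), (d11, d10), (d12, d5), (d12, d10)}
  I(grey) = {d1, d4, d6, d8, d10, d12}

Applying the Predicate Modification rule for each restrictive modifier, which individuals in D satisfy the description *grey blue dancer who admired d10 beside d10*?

{d1}

⟦who admired d10⟧ = {x : ⟨x, d10⟩ ∈ ⟦admired⟧} = {d1, d2, d3, d4, d6, d9, d11, d12}
⟦beside d10⟧ = {x : ⟨x, d10⟩ ∈ ⟦beside⟧} = {d1, d2, d3, d4, d5, d6, d8, d10, d11, d12}
⟦dancer⟧ = {d1, d3, d5, d7, d8, d12}
… ∩ ⟦who admired d10⟧ = {d1, d3, d5, d7, d8, d12} ∩ {d1, d2, d3, d4, d6, d9, d11, d12} = {d1, d3, d12}
… ∩ ⟦beside d10⟧ = {d1, d3, d12} ∩ {d1, d2, d3, d4, d5, d6, d8, d10, d11, d12} = {d1, d3, d12}
… ∩ ⟦grey⟧ = {d1, d3, d12} ∩ {d1, d4, d6, d8, d10, d12} = {d1, d12}
… ∩ ⟦blue⟧ = {d1, d12} ∩ {d1, d3, d4, d5, d8, d9, d10} = {d1}
So ⟦grey blue dancer who admired d10 beside d10⟧ = {d1}.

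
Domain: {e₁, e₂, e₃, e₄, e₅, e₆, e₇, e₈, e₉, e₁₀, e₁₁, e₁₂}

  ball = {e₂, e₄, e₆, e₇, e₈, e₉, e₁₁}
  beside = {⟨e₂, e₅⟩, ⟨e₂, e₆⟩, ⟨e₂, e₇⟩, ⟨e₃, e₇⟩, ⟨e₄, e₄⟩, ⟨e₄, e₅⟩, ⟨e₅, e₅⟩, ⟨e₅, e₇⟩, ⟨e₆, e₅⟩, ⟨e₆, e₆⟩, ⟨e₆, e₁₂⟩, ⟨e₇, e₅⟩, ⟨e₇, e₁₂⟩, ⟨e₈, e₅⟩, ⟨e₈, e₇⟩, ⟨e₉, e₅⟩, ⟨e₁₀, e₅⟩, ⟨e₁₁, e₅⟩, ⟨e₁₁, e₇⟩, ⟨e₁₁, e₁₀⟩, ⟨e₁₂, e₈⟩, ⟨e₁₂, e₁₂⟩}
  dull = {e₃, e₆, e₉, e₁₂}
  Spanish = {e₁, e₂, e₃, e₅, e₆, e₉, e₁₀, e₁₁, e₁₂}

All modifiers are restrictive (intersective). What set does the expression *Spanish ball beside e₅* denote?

{e₂, e₆, e₉, e₁₁}

⟦beside e₅⟧ = {x : ⟨x, e₅⟩ ∈ ⟦beside⟧} = {e₂, e₄, e₅, e₆, e₇, e₈, e₉, e₁₀, e₁₁}
⟦ball⟧ = {e₂, e₄, e₆, e₇, e₈, e₉, e₁₁}
… ∩ ⟦beside e₅⟧ = {e₂, e₄, e₆, e₇, e₈, e₉, e₁₁} ∩ {e₂, e₄, e₅, e₆, e₇, e₈, e₉, e₁₀, e₁₁} = {e₂, e₄, e₆, e₇, e₈, e₉, e₁₁}
… ∩ ⟦Spanish⟧ = {e₂, e₄, e₆, e₇, e₈, e₉, e₁₁} ∩ {e₁, e₂, e₃, e₅, e₆, e₉, e₁₀, e₁₁, e₁₂} = {e₂, e₆, e₉, e₁₁}
So ⟦Spanish ball beside e₅⟧ = {e₂, e₆, e₉, e₁₁}.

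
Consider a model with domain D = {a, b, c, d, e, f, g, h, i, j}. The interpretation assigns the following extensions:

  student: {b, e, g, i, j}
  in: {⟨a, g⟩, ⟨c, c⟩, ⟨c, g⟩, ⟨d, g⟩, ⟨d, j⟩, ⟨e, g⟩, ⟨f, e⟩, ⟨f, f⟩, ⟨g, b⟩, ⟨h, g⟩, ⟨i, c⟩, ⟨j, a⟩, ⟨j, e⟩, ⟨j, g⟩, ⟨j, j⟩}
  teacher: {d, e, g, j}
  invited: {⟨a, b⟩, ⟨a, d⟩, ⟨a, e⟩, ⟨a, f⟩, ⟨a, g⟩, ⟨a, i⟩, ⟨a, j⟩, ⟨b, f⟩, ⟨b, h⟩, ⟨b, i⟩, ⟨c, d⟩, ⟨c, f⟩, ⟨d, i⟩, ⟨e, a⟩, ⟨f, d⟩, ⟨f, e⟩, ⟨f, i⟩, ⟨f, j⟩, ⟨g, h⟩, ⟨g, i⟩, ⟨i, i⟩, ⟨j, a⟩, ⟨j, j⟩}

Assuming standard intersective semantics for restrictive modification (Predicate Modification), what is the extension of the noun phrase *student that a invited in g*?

{e, j}

⟦that a invited⟧ = {x : ⟨a, x⟩ ∈ ⟦invited⟧} = {b, d, e, f, g, i, j}
⟦in g⟧ = {x : ⟨x, g⟩ ∈ ⟦in⟧} = {a, c, d, e, h, j}
⟦student⟧ = {b, e, g, i, j}
… ∩ ⟦that a invited⟧ = {b, e, g, i, j} ∩ {b, d, e, f, g, i, j} = {b, e, g, i, j}
… ∩ ⟦in g⟧ = {b, e, g, i, j} ∩ {a, c, d, e, h, j} = {e, j}
So ⟦student that a invited in g⟧ = {e, j}.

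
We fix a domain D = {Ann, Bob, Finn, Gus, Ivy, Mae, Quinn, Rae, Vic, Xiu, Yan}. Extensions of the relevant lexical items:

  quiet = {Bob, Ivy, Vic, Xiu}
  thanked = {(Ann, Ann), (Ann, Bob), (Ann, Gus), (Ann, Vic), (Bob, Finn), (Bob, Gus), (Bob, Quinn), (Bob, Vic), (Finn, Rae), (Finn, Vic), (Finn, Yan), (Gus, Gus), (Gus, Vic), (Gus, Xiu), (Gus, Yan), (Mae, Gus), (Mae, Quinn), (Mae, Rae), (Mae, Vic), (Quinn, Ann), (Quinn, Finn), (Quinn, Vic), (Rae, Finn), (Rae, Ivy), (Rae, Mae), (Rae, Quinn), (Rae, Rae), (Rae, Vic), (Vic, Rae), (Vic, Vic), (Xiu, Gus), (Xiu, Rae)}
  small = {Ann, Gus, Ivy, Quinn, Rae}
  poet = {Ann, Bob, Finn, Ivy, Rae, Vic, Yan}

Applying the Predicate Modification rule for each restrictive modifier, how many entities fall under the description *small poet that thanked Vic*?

⟦that thanked Vic⟧ = {x : ⟨x, Vic⟩ ∈ ⟦thanked⟧} = {Ann, Bob, Finn, Gus, Mae, Quinn, Rae, Vic}
⟦poet⟧ = {Ann, Bob, Finn, Ivy, Rae, Vic, Yan}
… ∩ ⟦that thanked Vic⟧ = {Ann, Bob, Finn, Ivy, Rae, Vic, Yan} ∩ {Ann, Bob, Finn, Gus, Mae, Quinn, Rae, Vic} = {Ann, Bob, Finn, Rae, Vic}
… ∩ ⟦small⟧ = {Ann, Bob, Finn, Rae, Vic} ∩ {Ann, Gus, Ivy, Quinn, Rae} = {Ann, Rae}
⟦small poet that thanked Vic⟧ = {Ann, Rae}, so the cardinality is 2.

2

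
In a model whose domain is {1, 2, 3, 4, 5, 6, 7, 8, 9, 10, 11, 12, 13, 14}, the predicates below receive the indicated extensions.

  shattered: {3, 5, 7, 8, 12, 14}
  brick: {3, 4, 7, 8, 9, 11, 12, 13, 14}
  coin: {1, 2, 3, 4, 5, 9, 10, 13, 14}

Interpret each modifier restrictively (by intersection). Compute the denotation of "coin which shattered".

{3, 5, 14}

⟦which shattered⟧ = ⟦shattered⟧ = {3, 5, 7, 8, 12, 14}
⟦coin⟧ = {1, 2, 3, 4, 5, 9, 10, 13, 14}
… ∩ ⟦which shattered⟧ = {1, 2, 3, 4, 5, 9, 10, 13, 14} ∩ {3, 5, 7, 8, 12, 14} = {3, 5, 14}
So ⟦coin which shattered⟧ = {3, 5, 14}.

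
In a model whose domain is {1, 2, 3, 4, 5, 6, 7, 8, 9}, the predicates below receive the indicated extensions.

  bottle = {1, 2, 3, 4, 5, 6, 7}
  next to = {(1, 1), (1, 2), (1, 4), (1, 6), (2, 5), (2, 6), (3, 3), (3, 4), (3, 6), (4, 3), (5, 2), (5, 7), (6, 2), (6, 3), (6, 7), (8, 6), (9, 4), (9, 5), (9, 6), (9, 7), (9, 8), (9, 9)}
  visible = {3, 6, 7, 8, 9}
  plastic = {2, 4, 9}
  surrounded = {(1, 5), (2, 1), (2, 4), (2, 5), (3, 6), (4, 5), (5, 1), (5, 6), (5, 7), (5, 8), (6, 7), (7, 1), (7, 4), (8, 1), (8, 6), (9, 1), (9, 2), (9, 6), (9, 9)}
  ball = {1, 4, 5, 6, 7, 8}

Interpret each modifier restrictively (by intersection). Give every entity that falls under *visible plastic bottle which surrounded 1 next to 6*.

⟦which surrounded 1⟧ = {x : ⟨x, 1⟩ ∈ ⟦surrounded⟧} = {2, 5, 7, 8, 9}
⟦next to 6⟧ = {x : ⟨x, 6⟩ ∈ ⟦next to⟧} = {1, 2, 3, 8, 9}
⟦bottle⟧ = {1, 2, 3, 4, 5, 6, 7}
… ∩ ⟦which surrounded 1⟧ = {1, 2, 3, 4, 5, 6, 7} ∩ {2, 5, 7, 8, 9} = {2, 5, 7}
… ∩ ⟦next to 6⟧ = {2, 5, 7} ∩ {1, 2, 3, 8, 9} = {2}
… ∩ ⟦visible⟧ = {2} ∩ {3, 6, 7, 8, 9} = ∅
… ∩ ⟦plastic⟧ = ∅ ∩ {2, 4, 9} = ∅
So ⟦visible plastic bottle which surrounded 1 next to 6⟧ = {}.

{}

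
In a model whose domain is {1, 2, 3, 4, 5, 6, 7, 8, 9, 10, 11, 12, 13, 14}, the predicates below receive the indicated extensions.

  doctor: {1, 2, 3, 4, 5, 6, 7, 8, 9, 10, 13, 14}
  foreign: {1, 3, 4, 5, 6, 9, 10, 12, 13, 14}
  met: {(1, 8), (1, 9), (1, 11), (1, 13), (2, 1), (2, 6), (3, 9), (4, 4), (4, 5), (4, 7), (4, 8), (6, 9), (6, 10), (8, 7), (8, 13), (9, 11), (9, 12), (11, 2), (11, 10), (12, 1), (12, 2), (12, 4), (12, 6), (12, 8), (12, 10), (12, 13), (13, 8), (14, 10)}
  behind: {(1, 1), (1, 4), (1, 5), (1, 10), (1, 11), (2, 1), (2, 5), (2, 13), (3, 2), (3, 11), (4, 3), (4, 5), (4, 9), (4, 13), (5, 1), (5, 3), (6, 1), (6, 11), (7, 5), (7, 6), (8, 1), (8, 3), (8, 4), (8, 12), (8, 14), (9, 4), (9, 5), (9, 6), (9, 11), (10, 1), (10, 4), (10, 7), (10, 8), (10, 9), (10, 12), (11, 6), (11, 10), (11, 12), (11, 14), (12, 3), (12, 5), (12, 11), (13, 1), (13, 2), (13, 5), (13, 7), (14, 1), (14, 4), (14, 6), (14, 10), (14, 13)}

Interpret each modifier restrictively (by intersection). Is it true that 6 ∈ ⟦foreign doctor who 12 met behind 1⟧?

⟦who 12 met⟧ = {x : ⟨12, x⟩ ∈ ⟦met⟧} = {1, 2, 4, 6, 8, 10, 13}
⟦behind 1⟧ = {x : ⟨x, 1⟩ ∈ ⟦behind⟧} = {1, 2, 5, 6, 8, 10, 13, 14}
⟦doctor⟧ = {1, 2, 3, 4, 5, 6, 7, 8, 9, 10, 13, 14}
… ∩ ⟦who 12 met⟧ = {1, 2, 3, 4, 5, 6, 7, 8, 9, 10, 13, 14} ∩ {1, 2, 4, 6, 8, 10, 13} = {1, 2, 4, 6, 8, 10, 13}
… ∩ ⟦behind 1⟧ = {1, 2, 4, 6, 8, 10, 13} ∩ {1, 2, 5, 6, 8, 10, 13, 14} = {1, 2, 6, 8, 10, 13}
… ∩ ⟦foreign⟧ = {1, 2, 6, 8, 10, 13} ∩ {1, 3, 4, 5, 6, 9, 10, 12, 13, 14} = {1, 6, 10, 13}
⟦foreign doctor who 12 met behind 1⟧ = {1, 6, 10, 13}; 6 ∈ this set.

yes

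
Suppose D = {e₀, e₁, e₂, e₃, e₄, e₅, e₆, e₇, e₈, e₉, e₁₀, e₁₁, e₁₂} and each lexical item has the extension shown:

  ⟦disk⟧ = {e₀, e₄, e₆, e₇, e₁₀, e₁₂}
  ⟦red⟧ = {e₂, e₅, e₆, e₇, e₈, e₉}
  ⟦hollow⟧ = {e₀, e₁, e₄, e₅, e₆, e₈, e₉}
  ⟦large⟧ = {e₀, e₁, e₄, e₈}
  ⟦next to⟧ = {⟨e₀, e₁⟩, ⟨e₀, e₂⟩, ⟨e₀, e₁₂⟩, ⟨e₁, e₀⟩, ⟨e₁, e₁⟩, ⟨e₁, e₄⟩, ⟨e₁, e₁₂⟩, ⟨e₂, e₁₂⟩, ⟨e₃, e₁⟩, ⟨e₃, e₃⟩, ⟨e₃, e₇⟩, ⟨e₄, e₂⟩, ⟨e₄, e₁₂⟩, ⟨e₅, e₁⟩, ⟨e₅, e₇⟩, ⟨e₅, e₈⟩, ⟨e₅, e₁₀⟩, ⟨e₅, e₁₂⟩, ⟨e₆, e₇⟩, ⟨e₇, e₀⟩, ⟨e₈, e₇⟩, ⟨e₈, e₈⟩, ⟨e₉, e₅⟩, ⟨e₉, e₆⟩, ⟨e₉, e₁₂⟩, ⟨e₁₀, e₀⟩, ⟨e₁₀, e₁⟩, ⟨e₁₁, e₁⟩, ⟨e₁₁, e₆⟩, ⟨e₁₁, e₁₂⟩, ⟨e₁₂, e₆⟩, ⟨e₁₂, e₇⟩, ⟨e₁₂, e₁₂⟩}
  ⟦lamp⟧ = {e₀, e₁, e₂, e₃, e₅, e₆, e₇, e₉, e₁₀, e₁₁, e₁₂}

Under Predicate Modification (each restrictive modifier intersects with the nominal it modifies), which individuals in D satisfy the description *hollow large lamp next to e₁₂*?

{e₀, e₁}

⟦next to e₁₂⟧ = {x : ⟨x, e₁₂⟩ ∈ ⟦next to⟧} = {e₀, e₁, e₂, e₄, e₅, e₉, e₁₁, e₁₂}
⟦lamp⟧ = {e₀, e₁, e₂, e₃, e₅, e₆, e₇, e₉, e₁₀, e₁₁, e₁₂}
… ∩ ⟦next to e₁₂⟧ = {e₀, e₁, e₂, e₃, e₅, e₆, e₇, e₉, e₁₀, e₁₁, e₁₂} ∩ {e₀, e₁, e₂, e₄, e₅, e₉, e₁₁, e₁₂} = {e₀, e₁, e₂, e₅, e₉, e₁₁, e₁₂}
… ∩ ⟦hollow⟧ = {e₀, e₁, e₂, e₅, e₉, e₁₁, e₁₂} ∩ {e₀, e₁, e₄, e₅, e₆, e₈, e₉} = {e₀, e₁, e₅, e₉}
… ∩ ⟦large⟧ = {e₀, e₁, e₅, e₉} ∩ {e₀, e₁, e₄, e₈} = {e₀, e₁}
So ⟦hollow large lamp next to e₁₂⟧ = {e₀, e₁}.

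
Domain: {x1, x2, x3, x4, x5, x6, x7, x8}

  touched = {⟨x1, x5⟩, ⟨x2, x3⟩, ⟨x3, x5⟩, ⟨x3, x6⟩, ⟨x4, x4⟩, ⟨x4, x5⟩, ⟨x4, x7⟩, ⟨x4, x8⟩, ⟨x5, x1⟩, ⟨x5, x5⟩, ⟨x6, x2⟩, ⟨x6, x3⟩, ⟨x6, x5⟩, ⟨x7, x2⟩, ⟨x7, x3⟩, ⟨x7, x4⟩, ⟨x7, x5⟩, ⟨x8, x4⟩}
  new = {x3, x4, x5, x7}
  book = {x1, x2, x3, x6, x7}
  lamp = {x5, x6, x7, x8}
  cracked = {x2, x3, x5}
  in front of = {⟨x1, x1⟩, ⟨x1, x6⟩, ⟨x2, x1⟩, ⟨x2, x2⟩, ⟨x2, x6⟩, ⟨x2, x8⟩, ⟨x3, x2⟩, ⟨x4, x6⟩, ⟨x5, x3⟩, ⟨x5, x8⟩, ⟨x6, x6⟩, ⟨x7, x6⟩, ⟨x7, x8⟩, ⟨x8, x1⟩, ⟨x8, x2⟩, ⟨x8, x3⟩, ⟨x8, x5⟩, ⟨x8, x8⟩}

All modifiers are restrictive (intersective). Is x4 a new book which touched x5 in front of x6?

⟦which touched x5⟧ = {x : ⟨x, x5⟩ ∈ ⟦touched⟧} = {x1, x3, x4, x5, x6, x7}
⟦in front of x6⟧ = {x : ⟨x, x6⟩ ∈ ⟦in front of⟧} = {x1, x2, x4, x6, x7}
⟦book⟧ = {x1, x2, x3, x6, x7}
… ∩ ⟦which touched x5⟧ = {x1, x2, x3, x6, x7} ∩ {x1, x3, x4, x5, x6, x7} = {x1, x3, x6, x7}
… ∩ ⟦in front of x6⟧ = {x1, x3, x6, x7} ∩ {x1, x2, x4, x6, x7} = {x1, x6, x7}
… ∩ ⟦new⟧ = {x1, x6, x7} ∩ {x3, x4, x5, x7} = {x7}
⟦new book which touched x5 in front of x6⟧ = {x7}; x4 ∉ this set.

no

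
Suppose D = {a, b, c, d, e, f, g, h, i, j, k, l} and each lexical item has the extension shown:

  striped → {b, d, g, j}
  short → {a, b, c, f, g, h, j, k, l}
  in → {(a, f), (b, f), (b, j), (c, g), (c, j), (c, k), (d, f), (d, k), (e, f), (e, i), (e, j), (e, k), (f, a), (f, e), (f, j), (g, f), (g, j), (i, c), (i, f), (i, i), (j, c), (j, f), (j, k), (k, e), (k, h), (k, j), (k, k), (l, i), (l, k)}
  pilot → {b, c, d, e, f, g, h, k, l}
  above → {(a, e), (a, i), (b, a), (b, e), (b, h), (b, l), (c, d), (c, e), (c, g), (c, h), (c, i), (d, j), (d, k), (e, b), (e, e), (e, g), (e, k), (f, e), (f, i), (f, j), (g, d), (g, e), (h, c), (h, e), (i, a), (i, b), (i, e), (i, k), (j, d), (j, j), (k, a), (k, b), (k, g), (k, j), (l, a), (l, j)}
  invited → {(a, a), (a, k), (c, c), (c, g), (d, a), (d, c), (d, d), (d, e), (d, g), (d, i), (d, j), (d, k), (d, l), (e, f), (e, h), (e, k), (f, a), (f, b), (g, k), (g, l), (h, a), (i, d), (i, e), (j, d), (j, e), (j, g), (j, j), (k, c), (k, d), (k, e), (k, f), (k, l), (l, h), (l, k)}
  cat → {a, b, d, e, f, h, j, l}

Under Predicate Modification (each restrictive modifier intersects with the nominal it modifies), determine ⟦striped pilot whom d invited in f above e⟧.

⟦whom d invited⟧ = {x : ⟨d, x⟩ ∈ ⟦invited⟧} = {a, c, d, e, g, i, j, k, l}
⟦in f⟧ = {x : ⟨x, f⟩ ∈ ⟦in⟧} = {a, b, d, e, g, i, j}
⟦above e⟧ = {x : ⟨x, e⟩ ∈ ⟦above⟧} = {a, b, c, e, f, g, h, i}
⟦pilot⟧ = {b, c, d, e, f, g, h, k, l}
… ∩ ⟦whom d invited⟧ = {b, c, d, e, f, g, h, k, l} ∩ {a, c, d, e, g, i, j, k, l} = {c, d, e, g, k, l}
… ∩ ⟦in f⟧ = {c, d, e, g, k, l} ∩ {a, b, d, e, g, i, j} = {d, e, g}
… ∩ ⟦above e⟧ = {d, e, g} ∩ {a, b, c, e, f, g, h, i} = {e, g}
… ∩ ⟦striped⟧ = {e, g} ∩ {b, d, g, j} = {g}
So ⟦striped pilot whom d invited in f above e⟧ = {g}.

{g}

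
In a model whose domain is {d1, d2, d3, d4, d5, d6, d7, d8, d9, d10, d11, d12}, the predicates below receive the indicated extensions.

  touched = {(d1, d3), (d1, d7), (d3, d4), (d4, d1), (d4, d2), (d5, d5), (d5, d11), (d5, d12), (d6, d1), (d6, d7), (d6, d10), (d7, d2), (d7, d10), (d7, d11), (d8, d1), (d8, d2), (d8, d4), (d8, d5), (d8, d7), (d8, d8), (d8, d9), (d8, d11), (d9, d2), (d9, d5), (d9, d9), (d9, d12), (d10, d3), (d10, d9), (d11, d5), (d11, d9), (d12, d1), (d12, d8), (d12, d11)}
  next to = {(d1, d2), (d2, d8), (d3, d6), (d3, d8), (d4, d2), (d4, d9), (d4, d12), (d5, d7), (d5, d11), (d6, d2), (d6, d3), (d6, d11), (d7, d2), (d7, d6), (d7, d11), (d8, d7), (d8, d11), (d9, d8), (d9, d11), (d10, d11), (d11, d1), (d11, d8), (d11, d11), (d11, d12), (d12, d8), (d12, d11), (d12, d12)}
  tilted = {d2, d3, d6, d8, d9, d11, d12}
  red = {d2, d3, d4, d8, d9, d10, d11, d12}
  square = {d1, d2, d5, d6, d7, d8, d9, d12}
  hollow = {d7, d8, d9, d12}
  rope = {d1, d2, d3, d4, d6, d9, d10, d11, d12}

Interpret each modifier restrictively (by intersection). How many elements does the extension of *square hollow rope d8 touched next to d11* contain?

⟦d8 touched⟧ = {x : ⟨d8, x⟩ ∈ ⟦touched⟧} = {d1, d2, d4, d5, d7, d8, d9, d11}
⟦next to d11⟧ = {x : ⟨x, d11⟩ ∈ ⟦next to⟧} = {d5, d6, d7, d8, d9, d10, d11, d12}
⟦rope⟧ = {d1, d2, d3, d4, d6, d9, d10, d11, d12}
… ∩ ⟦d8 touched⟧ = {d1, d2, d3, d4, d6, d9, d10, d11, d12} ∩ {d1, d2, d4, d5, d7, d8, d9, d11} = {d1, d2, d4, d9, d11}
… ∩ ⟦next to d11⟧ = {d1, d2, d4, d9, d11} ∩ {d5, d6, d7, d8, d9, d10, d11, d12} = {d9, d11}
… ∩ ⟦square⟧ = {d9, d11} ∩ {d1, d2, d5, d6, d7, d8, d9, d12} = {d9}
… ∩ ⟦hollow⟧ = {d9} ∩ {d7, d8, d9, d12} = {d9}
⟦square hollow rope d8 touched next to d11⟧ = {d9}, so the cardinality is 1.

1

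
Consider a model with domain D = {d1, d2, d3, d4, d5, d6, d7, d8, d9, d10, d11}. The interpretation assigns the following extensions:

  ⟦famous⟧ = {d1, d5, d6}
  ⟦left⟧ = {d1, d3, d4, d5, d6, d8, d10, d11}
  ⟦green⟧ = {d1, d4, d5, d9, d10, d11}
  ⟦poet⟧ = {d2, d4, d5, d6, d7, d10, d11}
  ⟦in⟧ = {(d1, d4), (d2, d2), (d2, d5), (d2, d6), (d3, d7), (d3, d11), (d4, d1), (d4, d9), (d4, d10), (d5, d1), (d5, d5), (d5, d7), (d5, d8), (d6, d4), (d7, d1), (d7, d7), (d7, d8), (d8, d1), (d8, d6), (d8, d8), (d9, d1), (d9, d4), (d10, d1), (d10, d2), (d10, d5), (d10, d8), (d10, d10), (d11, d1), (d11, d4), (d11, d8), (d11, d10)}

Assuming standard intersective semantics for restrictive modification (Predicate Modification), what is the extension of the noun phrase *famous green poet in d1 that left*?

{d5}

⟦in d1⟧ = {x : ⟨x, d1⟩ ∈ ⟦in⟧} = {d4, d5, d7, d8, d9, d10, d11}
⟦that left⟧ = ⟦left⟧ = {d1, d3, d4, d5, d6, d8, d10, d11}
⟦poet⟧ = {d2, d4, d5, d6, d7, d10, d11}
… ∩ ⟦in d1⟧ = {d2, d4, d5, d6, d7, d10, d11} ∩ {d4, d5, d7, d8, d9, d10, d11} = {d4, d5, d7, d10, d11}
… ∩ ⟦that left⟧ = {d4, d5, d7, d10, d11} ∩ {d1, d3, d4, d5, d6, d8, d10, d11} = {d4, d5, d10, d11}
… ∩ ⟦famous⟧ = {d4, d5, d10, d11} ∩ {d1, d5, d6} = {d5}
… ∩ ⟦green⟧ = {d5} ∩ {d1, d4, d5, d9, d10, d11} = {d5}
So ⟦famous green poet in d1 that left⟧ = {d5}.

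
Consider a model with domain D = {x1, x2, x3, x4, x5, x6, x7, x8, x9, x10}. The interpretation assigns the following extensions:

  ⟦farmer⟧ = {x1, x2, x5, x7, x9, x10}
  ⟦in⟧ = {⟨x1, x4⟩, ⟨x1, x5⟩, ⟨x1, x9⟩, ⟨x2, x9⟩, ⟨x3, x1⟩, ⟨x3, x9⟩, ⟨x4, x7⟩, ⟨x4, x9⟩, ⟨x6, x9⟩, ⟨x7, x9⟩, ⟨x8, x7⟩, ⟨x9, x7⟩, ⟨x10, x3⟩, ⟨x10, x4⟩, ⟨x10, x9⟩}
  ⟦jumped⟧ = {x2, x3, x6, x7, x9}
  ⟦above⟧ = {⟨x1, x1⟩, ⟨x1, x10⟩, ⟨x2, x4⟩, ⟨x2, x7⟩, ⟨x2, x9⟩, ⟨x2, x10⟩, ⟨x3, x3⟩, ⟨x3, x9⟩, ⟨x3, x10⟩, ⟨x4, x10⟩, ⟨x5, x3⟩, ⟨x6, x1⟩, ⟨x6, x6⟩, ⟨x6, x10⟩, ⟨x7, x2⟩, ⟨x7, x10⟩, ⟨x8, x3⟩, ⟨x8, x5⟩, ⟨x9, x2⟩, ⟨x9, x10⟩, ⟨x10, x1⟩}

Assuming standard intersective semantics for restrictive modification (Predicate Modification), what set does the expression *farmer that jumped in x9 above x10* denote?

⟦that jumped⟧ = ⟦jumped⟧ = {x2, x3, x6, x7, x9}
⟦in x9⟧ = {x : ⟨x, x9⟩ ∈ ⟦in⟧} = {x1, x2, x3, x4, x6, x7, x10}
⟦above x10⟧ = {x : ⟨x, x10⟩ ∈ ⟦above⟧} = {x1, x2, x3, x4, x6, x7, x9}
⟦farmer⟧ = {x1, x2, x5, x7, x9, x10}
… ∩ ⟦that jumped⟧ = {x1, x2, x5, x7, x9, x10} ∩ {x2, x3, x6, x7, x9} = {x2, x7, x9}
… ∩ ⟦in x9⟧ = {x2, x7, x9} ∩ {x1, x2, x3, x4, x6, x7, x10} = {x2, x7}
… ∩ ⟦above x10⟧ = {x2, x7} ∩ {x1, x2, x3, x4, x6, x7, x9} = {x2, x7}
So ⟦farmer that jumped in x9 above x10⟧ = {x2, x7}.

{x2, x7}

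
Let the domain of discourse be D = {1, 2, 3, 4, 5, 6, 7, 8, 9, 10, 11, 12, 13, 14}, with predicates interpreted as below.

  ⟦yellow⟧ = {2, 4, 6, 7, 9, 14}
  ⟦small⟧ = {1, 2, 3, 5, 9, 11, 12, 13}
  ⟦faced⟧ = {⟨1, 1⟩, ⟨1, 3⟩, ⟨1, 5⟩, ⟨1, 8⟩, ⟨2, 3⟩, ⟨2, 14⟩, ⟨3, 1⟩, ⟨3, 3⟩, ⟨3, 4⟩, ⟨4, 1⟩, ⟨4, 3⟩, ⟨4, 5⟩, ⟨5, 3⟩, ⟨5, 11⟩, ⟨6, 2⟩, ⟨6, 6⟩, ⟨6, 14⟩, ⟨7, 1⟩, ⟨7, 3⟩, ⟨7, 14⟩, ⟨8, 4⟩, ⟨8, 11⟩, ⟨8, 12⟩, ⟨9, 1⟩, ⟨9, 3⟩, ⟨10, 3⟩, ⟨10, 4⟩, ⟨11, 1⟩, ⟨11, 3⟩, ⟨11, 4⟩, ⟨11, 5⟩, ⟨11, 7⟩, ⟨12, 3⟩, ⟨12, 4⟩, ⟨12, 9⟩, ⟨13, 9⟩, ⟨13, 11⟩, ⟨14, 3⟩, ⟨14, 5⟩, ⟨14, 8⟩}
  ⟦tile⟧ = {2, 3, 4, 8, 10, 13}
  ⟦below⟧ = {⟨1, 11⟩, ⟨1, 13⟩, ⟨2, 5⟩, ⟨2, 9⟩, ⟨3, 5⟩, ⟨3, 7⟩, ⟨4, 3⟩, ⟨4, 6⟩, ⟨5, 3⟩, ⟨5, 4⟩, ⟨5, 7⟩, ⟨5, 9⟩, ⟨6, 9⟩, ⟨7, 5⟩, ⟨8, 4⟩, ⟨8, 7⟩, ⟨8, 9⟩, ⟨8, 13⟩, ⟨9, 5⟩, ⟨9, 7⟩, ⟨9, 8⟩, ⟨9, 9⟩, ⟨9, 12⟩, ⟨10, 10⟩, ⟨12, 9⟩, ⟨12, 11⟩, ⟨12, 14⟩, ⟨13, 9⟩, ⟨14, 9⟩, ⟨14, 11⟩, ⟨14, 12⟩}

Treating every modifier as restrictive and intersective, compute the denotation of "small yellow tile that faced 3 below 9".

⟦that faced 3⟧ = {x : ⟨x, 3⟩ ∈ ⟦faced⟧} = {1, 2, 3, 4, 5, 7, 9, 10, 11, 12, 14}
⟦below 9⟧ = {x : ⟨x, 9⟩ ∈ ⟦below⟧} = {2, 5, 6, 8, 9, 12, 13, 14}
⟦tile⟧ = {2, 3, 4, 8, 10, 13}
… ∩ ⟦that faced 3⟧ = {2, 3, 4, 8, 10, 13} ∩ {1, 2, 3, 4, 5, 7, 9, 10, 11, 12, 14} = {2, 3, 4, 10}
… ∩ ⟦below 9⟧ = {2, 3, 4, 10} ∩ {2, 5, 6, 8, 9, 12, 13, 14} = {2}
… ∩ ⟦small⟧ = {2} ∩ {1, 2, 3, 5, 9, 11, 12, 13} = {2}
… ∩ ⟦yellow⟧ = {2} ∩ {2, 4, 6, 7, 9, 14} = {2}
So ⟦small yellow tile that faced 3 below 9⟧ = {2}.

{2}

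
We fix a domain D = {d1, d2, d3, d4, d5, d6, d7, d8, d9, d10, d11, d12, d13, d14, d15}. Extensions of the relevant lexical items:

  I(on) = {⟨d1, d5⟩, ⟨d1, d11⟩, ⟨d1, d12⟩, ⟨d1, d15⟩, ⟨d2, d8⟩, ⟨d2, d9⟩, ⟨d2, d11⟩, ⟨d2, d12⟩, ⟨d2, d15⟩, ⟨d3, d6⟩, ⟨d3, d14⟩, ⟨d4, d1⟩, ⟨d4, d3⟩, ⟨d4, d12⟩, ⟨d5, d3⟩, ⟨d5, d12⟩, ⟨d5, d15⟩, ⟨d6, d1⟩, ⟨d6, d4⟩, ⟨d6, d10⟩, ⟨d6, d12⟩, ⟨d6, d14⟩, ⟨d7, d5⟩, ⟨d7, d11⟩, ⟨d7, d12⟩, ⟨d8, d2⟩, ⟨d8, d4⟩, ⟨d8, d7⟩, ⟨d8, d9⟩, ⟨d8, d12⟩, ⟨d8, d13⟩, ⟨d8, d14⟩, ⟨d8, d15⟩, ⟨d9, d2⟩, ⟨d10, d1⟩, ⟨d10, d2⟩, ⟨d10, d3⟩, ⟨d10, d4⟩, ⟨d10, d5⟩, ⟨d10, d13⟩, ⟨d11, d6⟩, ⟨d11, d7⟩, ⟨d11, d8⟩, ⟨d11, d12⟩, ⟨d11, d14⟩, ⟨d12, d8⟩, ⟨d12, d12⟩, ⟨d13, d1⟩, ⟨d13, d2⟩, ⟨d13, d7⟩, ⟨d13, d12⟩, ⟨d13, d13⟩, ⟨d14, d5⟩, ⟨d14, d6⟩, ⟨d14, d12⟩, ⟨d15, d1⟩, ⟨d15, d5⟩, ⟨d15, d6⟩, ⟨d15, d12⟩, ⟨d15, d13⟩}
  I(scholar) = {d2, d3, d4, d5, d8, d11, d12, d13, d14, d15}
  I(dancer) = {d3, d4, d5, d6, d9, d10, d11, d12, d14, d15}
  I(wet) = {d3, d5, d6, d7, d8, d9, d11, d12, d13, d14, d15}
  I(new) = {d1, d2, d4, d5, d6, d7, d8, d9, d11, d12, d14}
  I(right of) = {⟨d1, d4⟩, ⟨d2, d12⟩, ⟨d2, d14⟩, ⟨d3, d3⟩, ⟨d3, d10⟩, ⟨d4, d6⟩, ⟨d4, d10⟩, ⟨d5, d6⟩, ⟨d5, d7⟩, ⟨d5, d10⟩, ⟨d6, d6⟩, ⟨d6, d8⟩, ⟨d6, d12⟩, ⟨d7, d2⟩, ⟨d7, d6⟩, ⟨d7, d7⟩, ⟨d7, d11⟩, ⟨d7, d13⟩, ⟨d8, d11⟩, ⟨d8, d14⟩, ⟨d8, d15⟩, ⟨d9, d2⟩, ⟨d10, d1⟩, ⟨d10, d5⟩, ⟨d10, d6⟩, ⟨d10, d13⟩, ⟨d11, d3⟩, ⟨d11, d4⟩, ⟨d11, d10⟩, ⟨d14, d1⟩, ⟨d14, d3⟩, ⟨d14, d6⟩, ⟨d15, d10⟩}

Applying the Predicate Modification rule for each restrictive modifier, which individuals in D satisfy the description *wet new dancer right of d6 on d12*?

{d5, d6, d14}

⟦right of d6⟧ = {x : ⟨x, d6⟩ ∈ ⟦right of⟧} = {d4, d5, d6, d7, d10, d14}
⟦on d12⟧ = {x : ⟨x, d12⟩ ∈ ⟦on⟧} = {d1, d2, d4, d5, d6, d7, d8, d11, d12, d13, d14, d15}
⟦dancer⟧ = {d3, d4, d5, d6, d9, d10, d11, d12, d14, d15}
… ∩ ⟦right of d6⟧ = {d3, d4, d5, d6, d9, d10, d11, d12, d14, d15} ∩ {d4, d5, d6, d7, d10, d14} = {d4, d5, d6, d10, d14}
… ∩ ⟦on d12⟧ = {d4, d5, d6, d10, d14} ∩ {d1, d2, d4, d5, d6, d7, d8, d11, d12, d13, d14, d15} = {d4, d5, d6, d14}
… ∩ ⟦wet⟧ = {d4, d5, d6, d14} ∩ {d3, d5, d6, d7, d8, d9, d11, d12, d13, d14, d15} = {d5, d6, d14}
… ∩ ⟦new⟧ = {d5, d6, d14} ∩ {d1, d2, d4, d5, d6, d7, d8, d9, d11, d12, d14} = {d5, d6, d14}
So ⟦wet new dancer right of d6 on d12⟧ = {d5, d6, d14}.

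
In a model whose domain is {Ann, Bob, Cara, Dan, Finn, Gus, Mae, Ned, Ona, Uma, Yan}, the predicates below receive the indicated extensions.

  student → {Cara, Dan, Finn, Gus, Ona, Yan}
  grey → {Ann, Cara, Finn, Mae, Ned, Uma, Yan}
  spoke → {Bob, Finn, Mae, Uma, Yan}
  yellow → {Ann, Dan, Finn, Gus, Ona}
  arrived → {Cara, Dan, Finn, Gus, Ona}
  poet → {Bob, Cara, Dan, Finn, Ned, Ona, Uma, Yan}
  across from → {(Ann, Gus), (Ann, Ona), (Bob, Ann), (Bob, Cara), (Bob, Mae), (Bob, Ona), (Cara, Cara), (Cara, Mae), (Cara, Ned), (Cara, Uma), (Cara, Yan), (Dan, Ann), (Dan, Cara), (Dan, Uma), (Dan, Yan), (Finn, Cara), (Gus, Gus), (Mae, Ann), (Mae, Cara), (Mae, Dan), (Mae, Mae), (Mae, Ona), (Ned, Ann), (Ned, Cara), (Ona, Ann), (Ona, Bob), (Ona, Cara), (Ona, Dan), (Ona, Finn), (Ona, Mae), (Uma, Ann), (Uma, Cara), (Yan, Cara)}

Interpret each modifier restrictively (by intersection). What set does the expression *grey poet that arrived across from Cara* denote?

{Cara, Finn}

⟦that arrived⟧ = ⟦arrived⟧ = {Cara, Dan, Finn, Gus, Ona}
⟦across from Cara⟧ = {x : ⟨x, Cara⟩ ∈ ⟦across from⟧} = {Bob, Cara, Dan, Finn, Mae, Ned, Ona, Uma, Yan}
⟦poet⟧ = {Bob, Cara, Dan, Finn, Ned, Ona, Uma, Yan}
… ∩ ⟦that arrived⟧ = {Bob, Cara, Dan, Finn, Ned, Ona, Uma, Yan} ∩ {Cara, Dan, Finn, Gus, Ona} = {Cara, Dan, Finn, Ona}
… ∩ ⟦across from Cara⟧ = {Cara, Dan, Finn, Ona} ∩ {Bob, Cara, Dan, Finn, Mae, Ned, Ona, Uma, Yan} = {Cara, Dan, Finn, Ona}
… ∩ ⟦grey⟧ = {Cara, Dan, Finn, Ona} ∩ {Ann, Cara, Finn, Mae, Ned, Uma, Yan} = {Cara, Finn}
So ⟦grey poet that arrived across from Cara⟧ = {Cara, Finn}.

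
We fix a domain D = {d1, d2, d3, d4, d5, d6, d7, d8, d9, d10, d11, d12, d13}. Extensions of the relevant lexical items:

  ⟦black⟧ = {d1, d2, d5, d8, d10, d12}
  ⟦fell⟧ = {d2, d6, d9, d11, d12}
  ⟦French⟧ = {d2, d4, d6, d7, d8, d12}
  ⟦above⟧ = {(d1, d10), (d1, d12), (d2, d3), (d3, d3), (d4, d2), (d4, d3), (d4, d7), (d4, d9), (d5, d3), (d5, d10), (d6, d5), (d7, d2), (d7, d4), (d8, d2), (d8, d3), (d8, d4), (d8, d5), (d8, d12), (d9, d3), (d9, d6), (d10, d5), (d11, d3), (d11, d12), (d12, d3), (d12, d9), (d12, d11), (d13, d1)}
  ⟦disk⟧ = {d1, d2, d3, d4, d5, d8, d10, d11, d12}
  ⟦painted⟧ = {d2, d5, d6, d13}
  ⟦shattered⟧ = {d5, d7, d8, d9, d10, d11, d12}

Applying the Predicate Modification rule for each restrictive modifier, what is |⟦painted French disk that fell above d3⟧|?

⟦that fell⟧ = ⟦fell⟧ = {d2, d6, d9, d11, d12}
⟦above d3⟧ = {x : ⟨x, d3⟩ ∈ ⟦above⟧} = {d2, d3, d4, d5, d8, d9, d11, d12}
⟦disk⟧ = {d1, d2, d3, d4, d5, d8, d10, d11, d12}
… ∩ ⟦that fell⟧ = {d1, d2, d3, d4, d5, d8, d10, d11, d12} ∩ {d2, d6, d9, d11, d12} = {d2, d11, d12}
… ∩ ⟦above d3⟧ = {d2, d11, d12} ∩ {d2, d3, d4, d5, d8, d9, d11, d12} = {d2, d11, d12}
… ∩ ⟦painted⟧ = {d2, d11, d12} ∩ {d2, d5, d6, d13} = {d2}
… ∩ ⟦French⟧ = {d2} ∩ {d2, d4, d6, d7, d8, d12} = {d2}
⟦painted French disk that fell above d3⟧ = {d2}, so the cardinality is 1.

1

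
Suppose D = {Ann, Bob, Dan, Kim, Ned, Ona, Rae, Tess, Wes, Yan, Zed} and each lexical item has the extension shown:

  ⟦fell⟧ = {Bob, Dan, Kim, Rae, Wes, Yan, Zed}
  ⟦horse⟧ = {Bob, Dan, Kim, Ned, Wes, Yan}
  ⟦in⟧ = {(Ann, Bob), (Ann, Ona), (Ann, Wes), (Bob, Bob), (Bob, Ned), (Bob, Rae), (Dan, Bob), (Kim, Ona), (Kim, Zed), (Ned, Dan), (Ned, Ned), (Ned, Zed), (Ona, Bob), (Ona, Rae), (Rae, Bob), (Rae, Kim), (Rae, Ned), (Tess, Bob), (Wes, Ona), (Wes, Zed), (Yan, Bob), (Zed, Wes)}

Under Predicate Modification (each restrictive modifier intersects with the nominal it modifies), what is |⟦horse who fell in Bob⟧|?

3

⟦who fell⟧ = ⟦fell⟧ = {Bob, Dan, Kim, Rae, Wes, Yan, Zed}
⟦in Bob⟧ = {x : ⟨x, Bob⟩ ∈ ⟦in⟧} = {Ann, Bob, Dan, Ona, Rae, Tess, Yan}
⟦horse⟧ = {Bob, Dan, Kim, Ned, Wes, Yan}
… ∩ ⟦who fell⟧ = {Bob, Dan, Kim, Ned, Wes, Yan} ∩ {Bob, Dan, Kim, Rae, Wes, Yan, Zed} = {Bob, Dan, Kim, Wes, Yan}
… ∩ ⟦in Bob⟧ = {Bob, Dan, Kim, Wes, Yan} ∩ {Ann, Bob, Dan, Ona, Rae, Tess, Yan} = {Bob, Dan, Yan}
⟦horse who fell in Bob⟧ = {Bob, Dan, Yan}, so the cardinality is 3.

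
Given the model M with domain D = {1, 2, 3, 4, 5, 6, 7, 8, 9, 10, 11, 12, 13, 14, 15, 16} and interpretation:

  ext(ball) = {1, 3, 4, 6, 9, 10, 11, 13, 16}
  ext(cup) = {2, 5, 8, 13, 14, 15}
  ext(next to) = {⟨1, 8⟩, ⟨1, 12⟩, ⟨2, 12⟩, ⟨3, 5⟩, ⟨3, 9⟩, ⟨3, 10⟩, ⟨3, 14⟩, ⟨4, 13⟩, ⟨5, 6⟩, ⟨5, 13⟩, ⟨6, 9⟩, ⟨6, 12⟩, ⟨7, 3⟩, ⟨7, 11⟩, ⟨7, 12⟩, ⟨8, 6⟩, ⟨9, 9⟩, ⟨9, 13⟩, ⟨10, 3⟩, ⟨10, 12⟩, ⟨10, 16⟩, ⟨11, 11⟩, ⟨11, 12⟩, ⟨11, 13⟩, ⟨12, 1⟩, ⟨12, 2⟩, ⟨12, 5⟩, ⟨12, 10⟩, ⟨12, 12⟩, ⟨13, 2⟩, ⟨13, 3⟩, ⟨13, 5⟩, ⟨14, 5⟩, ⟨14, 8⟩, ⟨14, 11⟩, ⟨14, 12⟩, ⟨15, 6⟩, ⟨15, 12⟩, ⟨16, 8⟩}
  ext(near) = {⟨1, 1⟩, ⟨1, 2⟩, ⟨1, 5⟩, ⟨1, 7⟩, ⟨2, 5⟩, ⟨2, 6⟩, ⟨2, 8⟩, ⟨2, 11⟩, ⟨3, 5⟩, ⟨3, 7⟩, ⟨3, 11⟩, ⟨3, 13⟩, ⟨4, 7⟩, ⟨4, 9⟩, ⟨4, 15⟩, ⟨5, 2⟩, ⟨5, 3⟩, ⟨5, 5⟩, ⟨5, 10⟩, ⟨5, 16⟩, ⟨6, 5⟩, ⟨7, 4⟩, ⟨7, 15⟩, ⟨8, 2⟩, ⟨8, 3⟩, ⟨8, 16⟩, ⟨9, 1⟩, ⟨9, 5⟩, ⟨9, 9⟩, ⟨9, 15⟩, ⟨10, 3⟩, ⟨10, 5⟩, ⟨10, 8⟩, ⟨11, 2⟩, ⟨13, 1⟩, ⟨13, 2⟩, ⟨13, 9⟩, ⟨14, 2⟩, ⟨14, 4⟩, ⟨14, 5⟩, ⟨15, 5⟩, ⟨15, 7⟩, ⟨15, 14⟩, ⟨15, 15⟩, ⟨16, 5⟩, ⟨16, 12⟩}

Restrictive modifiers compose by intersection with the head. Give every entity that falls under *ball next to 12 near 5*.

⟦next to 12⟧ = {x : ⟨x, 12⟩ ∈ ⟦next to⟧} = {1, 2, 6, 7, 10, 11, 12, 14, 15}
⟦near 5⟧ = {x : ⟨x, 5⟩ ∈ ⟦near⟧} = {1, 2, 3, 5, 6, 9, 10, 14, 15, 16}
⟦ball⟧ = {1, 3, 4, 6, 9, 10, 11, 13, 16}
… ∩ ⟦next to 12⟧ = {1, 3, 4, 6, 9, 10, 11, 13, 16} ∩ {1, 2, 6, 7, 10, 11, 12, 14, 15} = {1, 6, 10, 11}
… ∩ ⟦near 5⟧ = {1, 6, 10, 11} ∩ {1, 2, 3, 5, 6, 9, 10, 14, 15, 16} = {1, 6, 10}
So ⟦ball next to 12 near 5⟧ = {1, 6, 10}.

{1, 6, 10}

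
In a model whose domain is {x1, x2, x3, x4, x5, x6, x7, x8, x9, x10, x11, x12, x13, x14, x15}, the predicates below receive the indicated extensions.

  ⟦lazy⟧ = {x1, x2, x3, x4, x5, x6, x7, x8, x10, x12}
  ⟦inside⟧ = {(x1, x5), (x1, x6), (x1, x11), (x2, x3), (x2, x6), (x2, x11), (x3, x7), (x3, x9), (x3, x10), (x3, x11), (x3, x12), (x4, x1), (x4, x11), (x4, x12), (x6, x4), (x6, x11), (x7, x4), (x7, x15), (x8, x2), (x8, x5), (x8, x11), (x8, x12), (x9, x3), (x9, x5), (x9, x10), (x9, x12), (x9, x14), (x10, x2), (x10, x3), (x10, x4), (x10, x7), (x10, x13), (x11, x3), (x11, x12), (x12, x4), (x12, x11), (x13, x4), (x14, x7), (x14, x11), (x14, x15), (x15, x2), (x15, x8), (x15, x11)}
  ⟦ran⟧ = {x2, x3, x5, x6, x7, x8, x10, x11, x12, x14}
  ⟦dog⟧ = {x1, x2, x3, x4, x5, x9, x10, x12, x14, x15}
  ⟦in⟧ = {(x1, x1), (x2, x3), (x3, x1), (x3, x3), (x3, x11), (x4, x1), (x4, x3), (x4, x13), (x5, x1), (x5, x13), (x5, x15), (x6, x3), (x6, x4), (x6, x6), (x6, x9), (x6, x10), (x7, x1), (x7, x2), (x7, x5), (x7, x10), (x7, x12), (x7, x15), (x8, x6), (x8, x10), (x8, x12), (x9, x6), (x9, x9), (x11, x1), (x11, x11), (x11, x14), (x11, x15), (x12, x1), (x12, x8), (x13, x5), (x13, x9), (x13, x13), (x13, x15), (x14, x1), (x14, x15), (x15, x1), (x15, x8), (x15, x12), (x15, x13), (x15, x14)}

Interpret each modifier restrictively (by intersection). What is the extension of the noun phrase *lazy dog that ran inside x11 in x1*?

{x3, x12}

⟦that ran⟧ = ⟦ran⟧ = {x2, x3, x5, x6, x7, x8, x10, x11, x12, x14}
⟦inside x11⟧ = {x : ⟨x, x11⟩ ∈ ⟦inside⟧} = {x1, x2, x3, x4, x6, x8, x12, x14, x15}
⟦in x1⟧ = {x : ⟨x, x1⟩ ∈ ⟦in⟧} = {x1, x3, x4, x5, x7, x11, x12, x14, x15}
⟦dog⟧ = {x1, x2, x3, x4, x5, x9, x10, x12, x14, x15}
… ∩ ⟦that ran⟧ = {x1, x2, x3, x4, x5, x9, x10, x12, x14, x15} ∩ {x2, x3, x5, x6, x7, x8, x10, x11, x12, x14} = {x2, x3, x5, x10, x12, x14}
… ∩ ⟦inside x11⟧ = {x2, x3, x5, x10, x12, x14} ∩ {x1, x2, x3, x4, x6, x8, x12, x14, x15} = {x2, x3, x12, x14}
… ∩ ⟦in x1⟧ = {x2, x3, x12, x14} ∩ {x1, x3, x4, x5, x7, x11, x12, x14, x15} = {x3, x12, x14}
… ∩ ⟦lazy⟧ = {x3, x12, x14} ∩ {x1, x2, x3, x4, x5, x6, x7, x8, x10, x12} = {x3, x12}
So ⟦lazy dog that ran inside x11 in x1⟧ = {x3, x12}.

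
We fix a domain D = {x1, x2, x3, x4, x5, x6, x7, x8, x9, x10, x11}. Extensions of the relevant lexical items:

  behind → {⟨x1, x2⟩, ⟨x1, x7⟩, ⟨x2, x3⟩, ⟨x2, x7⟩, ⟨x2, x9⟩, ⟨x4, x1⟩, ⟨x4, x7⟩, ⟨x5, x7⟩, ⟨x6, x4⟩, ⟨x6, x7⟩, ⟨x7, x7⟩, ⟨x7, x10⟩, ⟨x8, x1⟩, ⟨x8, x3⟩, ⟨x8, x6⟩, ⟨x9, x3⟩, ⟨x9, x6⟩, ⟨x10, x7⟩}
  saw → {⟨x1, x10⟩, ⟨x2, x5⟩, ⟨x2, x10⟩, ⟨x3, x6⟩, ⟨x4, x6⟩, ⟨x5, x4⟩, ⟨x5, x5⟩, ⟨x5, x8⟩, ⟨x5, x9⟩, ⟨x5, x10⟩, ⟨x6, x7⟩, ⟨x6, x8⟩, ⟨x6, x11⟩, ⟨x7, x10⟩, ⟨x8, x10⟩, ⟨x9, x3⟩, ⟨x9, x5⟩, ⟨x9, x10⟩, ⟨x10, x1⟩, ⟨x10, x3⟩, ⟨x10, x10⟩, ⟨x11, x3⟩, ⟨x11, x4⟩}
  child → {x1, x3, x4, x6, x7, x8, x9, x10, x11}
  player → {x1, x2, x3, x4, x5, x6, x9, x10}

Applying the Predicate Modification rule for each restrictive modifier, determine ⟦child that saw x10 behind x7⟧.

{x1, x7, x10}

⟦that saw x10⟧ = {x : ⟨x, x10⟩ ∈ ⟦saw⟧} = {x1, x2, x5, x7, x8, x9, x10}
⟦behind x7⟧ = {x : ⟨x, x7⟩ ∈ ⟦behind⟧} = {x1, x2, x4, x5, x6, x7, x10}
⟦child⟧ = {x1, x3, x4, x6, x7, x8, x9, x10, x11}
… ∩ ⟦that saw x10⟧ = {x1, x3, x4, x6, x7, x8, x9, x10, x11} ∩ {x1, x2, x5, x7, x8, x9, x10} = {x1, x7, x8, x9, x10}
… ∩ ⟦behind x7⟧ = {x1, x7, x8, x9, x10} ∩ {x1, x2, x4, x5, x6, x7, x10} = {x1, x7, x10}
So ⟦child that saw x10 behind x7⟧ = {x1, x7, x10}.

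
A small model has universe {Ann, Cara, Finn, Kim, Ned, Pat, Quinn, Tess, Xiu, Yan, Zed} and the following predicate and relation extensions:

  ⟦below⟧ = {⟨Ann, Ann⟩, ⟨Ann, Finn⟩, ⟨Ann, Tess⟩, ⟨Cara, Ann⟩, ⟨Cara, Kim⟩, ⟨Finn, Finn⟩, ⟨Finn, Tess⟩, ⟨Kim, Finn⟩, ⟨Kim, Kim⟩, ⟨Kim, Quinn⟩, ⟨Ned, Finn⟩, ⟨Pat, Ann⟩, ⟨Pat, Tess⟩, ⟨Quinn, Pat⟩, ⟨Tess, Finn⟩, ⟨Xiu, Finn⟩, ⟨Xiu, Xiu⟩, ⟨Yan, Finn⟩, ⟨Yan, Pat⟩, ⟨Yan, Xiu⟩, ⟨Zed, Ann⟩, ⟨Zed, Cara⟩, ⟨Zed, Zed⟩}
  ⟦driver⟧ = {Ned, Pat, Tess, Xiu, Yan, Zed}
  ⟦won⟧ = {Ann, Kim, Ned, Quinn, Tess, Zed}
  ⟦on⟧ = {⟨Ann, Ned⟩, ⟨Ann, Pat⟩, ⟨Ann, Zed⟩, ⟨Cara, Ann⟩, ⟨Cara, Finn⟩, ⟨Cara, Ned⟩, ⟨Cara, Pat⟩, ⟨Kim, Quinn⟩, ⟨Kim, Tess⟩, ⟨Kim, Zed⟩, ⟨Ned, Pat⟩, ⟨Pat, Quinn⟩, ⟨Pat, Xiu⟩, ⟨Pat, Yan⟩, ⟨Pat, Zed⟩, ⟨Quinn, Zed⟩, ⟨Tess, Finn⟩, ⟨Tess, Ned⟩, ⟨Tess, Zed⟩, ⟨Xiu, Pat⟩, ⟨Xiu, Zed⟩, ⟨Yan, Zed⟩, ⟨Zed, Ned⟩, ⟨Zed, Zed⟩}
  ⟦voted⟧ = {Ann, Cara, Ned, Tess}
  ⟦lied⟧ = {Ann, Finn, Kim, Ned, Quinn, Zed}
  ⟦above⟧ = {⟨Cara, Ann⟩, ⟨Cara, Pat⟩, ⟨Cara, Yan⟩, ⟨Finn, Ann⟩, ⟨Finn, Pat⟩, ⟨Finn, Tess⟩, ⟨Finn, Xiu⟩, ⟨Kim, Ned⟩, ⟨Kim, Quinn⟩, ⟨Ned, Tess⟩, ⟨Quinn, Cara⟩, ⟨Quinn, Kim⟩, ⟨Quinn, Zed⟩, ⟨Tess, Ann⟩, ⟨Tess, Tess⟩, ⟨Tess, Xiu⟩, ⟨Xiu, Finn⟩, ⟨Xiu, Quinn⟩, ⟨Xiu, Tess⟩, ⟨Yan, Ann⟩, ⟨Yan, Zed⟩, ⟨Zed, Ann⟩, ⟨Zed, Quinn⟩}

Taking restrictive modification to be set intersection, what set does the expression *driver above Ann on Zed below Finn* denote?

{Tess, Yan}

⟦above Ann⟧ = {x : ⟨x, Ann⟩ ∈ ⟦above⟧} = {Cara, Finn, Tess, Yan, Zed}
⟦on Zed⟧ = {x : ⟨x, Zed⟩ ∈ ⟦on⟧} = {Ann, Kim, Pat, Quinn, Tess, Xiu, Yan, Zed}
⟦below Finn⟧ = {x : ⟨x, Finn⟩ ∈ ⟦below⟧} = {Ann, Finn, Kim, Ned, Tess, Xiu, Yan}
⟦driver⟧ = {Ned, Pat, Tess, Xiu, Yan, Zed}
… ∩ ⟦above Ann⟧ = {Ned, Pat, Tess, Xiu, Yan, Zed} ∩ {Cara, Finn, Tess, Yan, Zed} = {Tess, Yan, Zed}
… ∩ ⟦on Zed⟧ = {Tess, Yan, Zed} ∩ {Ann, Kim, Pat, Quinn, Tess, Xiu, Yan, Zed} = {Tess, Yan, Zed}
… ∩ ⟦below Finn⟧ = {Tess, Yan, Zed} ∩ {Ann, Finn, Kim, Ned, Tess, Xiu, Yan} = {Tess, Yan}
So ⟦driver above Ann on Zed below Finn⟧ = {Tess, Yan}.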